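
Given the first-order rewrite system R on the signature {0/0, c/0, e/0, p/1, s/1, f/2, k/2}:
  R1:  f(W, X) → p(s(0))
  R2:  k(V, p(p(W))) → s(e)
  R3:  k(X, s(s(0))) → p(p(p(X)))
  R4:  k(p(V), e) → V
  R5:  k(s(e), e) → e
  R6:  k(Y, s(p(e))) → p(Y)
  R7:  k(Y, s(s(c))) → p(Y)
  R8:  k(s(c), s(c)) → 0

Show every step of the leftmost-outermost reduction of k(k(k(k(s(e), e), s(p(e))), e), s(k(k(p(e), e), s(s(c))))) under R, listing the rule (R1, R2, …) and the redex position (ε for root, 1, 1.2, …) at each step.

1. k(k(k(k(s(e), e), s(p(e))), e), s(k(k(p(e), e), s(s(c)))))  →  k(k(p(k(s(e), e)), e), s(k(k(p(e), e), s(s(c)))))   [R6 at 1.1]
2. k(k(p(k(s(e), e)), e), s(k(k(p(e), e), s(s(c)))))  →  k(k(s(e), e), s(k(k(p(e), e), s(s(c)))))   [R4 at 1]
3. k(k(s(e), e), s(k(k(p(e), e), s(s(c)))))  →  k(e, s(k(k(p(e), e), s(s(c)))))   [R5 at 1]
4. k(e, s(k(k(p(e), e), s(s(c)))))  →  k(e, s(p(k(p(e), e))))   [R7 at 2.1]
5. k(e, s(p(k(p(e), e))))  →  k(e, s(p(e)))   [R4 at 2.1.1]
6. k(e, s(p(e)))  →  p(e)   [R6 at ε]

p(e)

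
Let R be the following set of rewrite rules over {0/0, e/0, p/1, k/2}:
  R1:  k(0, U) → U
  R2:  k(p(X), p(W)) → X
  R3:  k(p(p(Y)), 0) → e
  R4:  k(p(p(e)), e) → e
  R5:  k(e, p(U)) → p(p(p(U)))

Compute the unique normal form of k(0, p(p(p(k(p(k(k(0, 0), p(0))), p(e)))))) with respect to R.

1. k(0, p(p(p(k(p(k(k(0, 0), p(0))), p(e))))))  →  p(p(p(k(p(k(k(0, 0), p(0))), p(e)))))   [R1 at ε]
2. p(p(p(k(p(k(k(0, 0), p(0))), p(e)))))  →  p(p(p(k(k(0, 0), p(0)))))   [R2 at 1.1.1]
3. p(p(p(k(k(0, 0), p(0)))))  →  p(p(p(k(0, p(0)))))   [R1 at 1.1.1.1]
4. p(p(p(k(0, p(0)))))  →  p(p(p(p(0))))   [R1 at 1.1.1]

p(p(p(p(0))))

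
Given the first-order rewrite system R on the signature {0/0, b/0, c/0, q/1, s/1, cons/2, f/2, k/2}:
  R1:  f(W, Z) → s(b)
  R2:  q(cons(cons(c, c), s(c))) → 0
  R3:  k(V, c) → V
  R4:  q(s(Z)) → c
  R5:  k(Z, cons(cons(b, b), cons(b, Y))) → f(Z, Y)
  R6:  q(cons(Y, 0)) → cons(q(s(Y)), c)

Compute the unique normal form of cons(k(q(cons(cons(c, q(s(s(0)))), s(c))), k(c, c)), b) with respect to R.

cons(0, b)

1. cons(k(q(cons(cons(c, q(s(s(0)))), s(c))), k(c, c)), b)  →  cons(k(q(cons(cons(c, c), s(c))), k(c, c)), b)   [R4 at 1.1.1.1.2]
2. cons(k(q(cons(cons(c, c), s(c))), k(c, c)), b)  →  cons(k(0, k(c, c)), b)   [R2 at 1.1]
3. cons(k(0, k(c, c)), b)  →  cons(k(0, c), b)   [R3 at 1.2]
4. cons(k(0, c), b)  →  cons(0, b)   [R3 at 1]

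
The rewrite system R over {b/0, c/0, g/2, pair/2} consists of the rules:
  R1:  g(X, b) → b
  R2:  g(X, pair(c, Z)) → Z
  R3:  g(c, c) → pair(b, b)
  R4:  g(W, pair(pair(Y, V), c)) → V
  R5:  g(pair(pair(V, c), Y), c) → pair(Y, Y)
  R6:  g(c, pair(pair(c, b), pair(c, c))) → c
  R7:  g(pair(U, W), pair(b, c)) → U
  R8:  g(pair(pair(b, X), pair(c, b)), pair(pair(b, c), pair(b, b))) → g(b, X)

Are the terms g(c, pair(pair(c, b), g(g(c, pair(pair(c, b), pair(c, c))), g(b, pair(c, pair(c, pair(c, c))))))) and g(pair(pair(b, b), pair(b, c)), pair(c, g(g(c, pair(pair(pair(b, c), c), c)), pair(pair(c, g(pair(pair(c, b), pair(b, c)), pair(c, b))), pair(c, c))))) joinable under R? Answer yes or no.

Reduce t₁ = g(c, pair(pair(c, b), g(g(c, pair(pair(c, b), pair(c, c))), g(b, pair(c, pair(c, pair(c, c))))))):
1. g(c, pair(pair(c, b), g(g(c, pair(pair(c, b), pair(c, c))), g(b, pair(c, pair(c, pair(c, c)))))))  →  g(c, pair(pair(c, b), g(c, g(b, pair(c, pair(c, pair(c, c)))))))   [R6 at 2.2.1]
2. g(c, pair(pair(c, b), g(c, g(b, pair(c, pair(c, pair(c, c)))))))  →  g(c, pair(pair(c, b), g(c, pair(c, pair(c, c)))))   [R2 at 2.2.2]
3. g(c, pair(pair(c, b), g(c, pair(c, pair(c, c)))))  →  g(c, pair(pair(c, b), pair(c, c)))   [R2 at 2.2]
4. g(c, pair(pair(c, b), pair(c, c)))  →  c   [R6 at ε]

Reduce t₂ = g(pair(pair(b, b), pair(b, c)), pair(c, g(g(c, pair(pair(pair(b, c), c), c)), pair(pair(c, g(pair(pair(c, b), pair(b, c)), pair(c, b))), pair(c, c))))):
1. g(pair(pair(b, b), pair(b, c)), pair(c, g(g(c, pair(pair(pair(b, c), c), c)), pair(pair(c, g(pair(pair(c, b), pair(b, c)), pair(c, b))), pair(c, c)))))  →  g(g(c, pair(pair(pair(b, c), c), c)), pair(pair(c, g(pair(pair(c, b), pair(b, c)), pair(c, b))), pair(c, c)))   [R2 at ε]
2. g(g(c, pair(pair(pair(b, c), c), c)), pair(pair(c, g(pair(pair(c, b), pair(b, c)), pair(c, b))), pair(c, c)))  →  g(c, pair(pair(c, g(pair(pair(c, b), pair(b, c)), pair(c, b))), pair(c, c)))   [R4 at 1]
3. g(c, pair(pair(c, g(pair(pair(c, b), pair(b, c)), pair(c, b))), pair(c, c)))  →  g(c, pair(pair(c, b), pair(c, c)))   [R2 at 2.1.2]
4. g(c, pair(pair(c, b), pair(c, c)))  →  c   [R6 at ε]

yes — NF(t₁) = c, NF(t₂) = c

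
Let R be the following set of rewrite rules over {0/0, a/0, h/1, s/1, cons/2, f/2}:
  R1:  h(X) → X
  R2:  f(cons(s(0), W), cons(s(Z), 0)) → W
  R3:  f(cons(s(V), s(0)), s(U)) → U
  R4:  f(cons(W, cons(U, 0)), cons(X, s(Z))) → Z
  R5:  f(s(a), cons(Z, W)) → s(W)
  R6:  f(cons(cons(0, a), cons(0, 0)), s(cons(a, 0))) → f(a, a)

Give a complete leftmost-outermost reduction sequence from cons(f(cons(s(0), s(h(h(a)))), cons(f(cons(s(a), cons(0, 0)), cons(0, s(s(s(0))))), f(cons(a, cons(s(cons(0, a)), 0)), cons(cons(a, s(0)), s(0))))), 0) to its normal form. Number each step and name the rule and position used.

1. cons(f(cons(s(0), s(h(h(a)))), cons(f(cons(s(a), cons(0, 0)), cons(0, s(s(s(0))))), f(cons(a, cons(s(cons(0, a)), 0)), cons(cons(a, s(0)), s(0))))), 0)  →  cons(f(cons(s(0), s(h(a))), cons(f(cons(s(a), cons(0, 0)), cons(0, s(s(s(0))))), f(cons(a, cons(s(cons(0, a)), 0)), cons(cons(a, s(0)), s(0))))), 0)   [R1 at 1.1.2.1]
2. cons(f(cons(s(0), s(h(a))), cons(f(cons(s(a), cons(0, 0)), cons(0, s(s(s(0))))), f(cons(a, cons(s(cons(0, a)), 0)), cons(cons(a, s(0)), s(0))))), 0)  →  cons(f(cons(s(0), s(a)), cons(f(cons(s(a), cons(0, 0)), cons(0, s(s(s(0))))), f(cons(a, cons(s(cons(0, a)), 0)), cons(cons(a, s(0)), s(0))))), 0)   [R1 at 1.1.2.1]
3. cons(f(cons(s(0), s(a)), cons(f(cons(s(a), cons(0, 0)), cons(0, s(s(s(0))))), f(cons(a, cons(s(cons(0, a)), 0)), cons(cons(a, s(0)), s(0))))), 0)  →  cons(f(cons(s(0), s(a)), cons(s(s(0)), f(cons(a, cons(s(cons(0, a)), 0)), cons(cons(a, s(0)), s(0))))), 0)   [R4 at 1.2.1]
4. cons(f(cons(s(0), s(a)), cons(s(s(0)), f(cons(a, cons(s(cons(0, a)), 0)), cons(cons(a, s(0)), s(0))))), 0)  →  cons(f(cons(s(0), s(a)), cons(s(s(0)), 0)), 0)   [R4 at 1.2.2]
5. cons(f(cons(s(0), s(a)), cons(s(s(0)), 0)), 0)  →  cons(s(a), 0)   [R2 at 1]

cons(s(a), 0)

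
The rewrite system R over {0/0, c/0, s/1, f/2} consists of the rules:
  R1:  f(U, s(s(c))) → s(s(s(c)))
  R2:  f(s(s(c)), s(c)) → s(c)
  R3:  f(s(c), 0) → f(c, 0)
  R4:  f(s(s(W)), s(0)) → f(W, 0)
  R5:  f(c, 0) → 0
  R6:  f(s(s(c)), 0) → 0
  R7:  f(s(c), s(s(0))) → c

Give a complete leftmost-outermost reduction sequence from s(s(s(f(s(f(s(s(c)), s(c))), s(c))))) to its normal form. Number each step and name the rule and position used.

s(s(s(s(c))))

1. s(s(s(f(s(f(s(s(c)), s(c))), s(c)))))  →  s(s(s(f(s(s(c)), s(c)))))   [R2 at 1.1.1.1.1]
2. s(s(s(f(s(s(c)), s(c)))))  →  s(s(s(s(c))))   [R2 at 1.1.1]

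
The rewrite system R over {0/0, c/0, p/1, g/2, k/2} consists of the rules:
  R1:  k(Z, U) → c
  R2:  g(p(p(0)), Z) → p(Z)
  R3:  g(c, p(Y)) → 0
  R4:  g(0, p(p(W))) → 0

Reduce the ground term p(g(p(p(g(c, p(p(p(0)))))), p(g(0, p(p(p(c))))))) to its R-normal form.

p(p(p(0)))

1. p(g(p(p(g(c, p(p(p(0)))))), p(g(0, p(p(p(c)))))))  →  p(g(p(p(0)), p(g(0, p(p(p(c)))))))   [R3 at 1.1.1.1]
2. p(g(p(p(0)), p(g(0, p(p(p(c)))))))  →  p(p(p(g(0, p(p(p(c)))))))   [R2 at 1]
3. p(p(p(g(0, p(p(p(c)))))))  →  p(p(p(0)))   [R4 at 1.1.1]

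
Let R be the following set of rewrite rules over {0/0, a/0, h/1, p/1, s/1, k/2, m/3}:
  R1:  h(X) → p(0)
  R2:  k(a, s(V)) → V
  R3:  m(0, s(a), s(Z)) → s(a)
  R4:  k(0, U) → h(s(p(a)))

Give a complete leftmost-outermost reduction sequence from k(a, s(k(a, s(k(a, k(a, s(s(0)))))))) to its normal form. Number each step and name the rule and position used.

0

1. k(a, s(k(a, s(k(a, k(a, s(s(0))))))))  →  k(a, s(k(a, k(a, s(s(0))))))   [R2 at ε]
2. k(a, s(k(a, k(a, s(s(0))))))  →  k(a, k(a, s(s(0))))   [R2 at ε]
3. k(a, k(a, s(s(0))))  →  k(a, s(0))   [R2 at 2]
4. k(a, s(0))  →  0   [R2 at ε]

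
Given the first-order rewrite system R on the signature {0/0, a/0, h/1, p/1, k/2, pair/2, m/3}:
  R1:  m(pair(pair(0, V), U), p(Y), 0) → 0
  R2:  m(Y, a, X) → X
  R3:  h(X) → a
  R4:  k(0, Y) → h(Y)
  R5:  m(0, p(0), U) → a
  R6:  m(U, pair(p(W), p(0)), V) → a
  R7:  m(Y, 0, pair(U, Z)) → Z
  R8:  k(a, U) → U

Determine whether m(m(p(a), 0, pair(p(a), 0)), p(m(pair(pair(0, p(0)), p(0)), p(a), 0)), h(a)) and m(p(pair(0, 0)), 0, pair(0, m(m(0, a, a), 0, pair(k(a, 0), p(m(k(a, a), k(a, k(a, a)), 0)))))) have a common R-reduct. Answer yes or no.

no — NF(t₁) = a, NF(t₂) = p(0)

Reduce t₁ = m(m(p(a), 0, pair(p(a), 0)), p(m(pair(pair(0, p(0)), p(0)), p(a), 0)), h(a)):
1. m(m(p(a), 0, pair(p(a), 0)), p(m(pair(pair(0, p(0)), p(0)), p(a), 0)), h(a))  →  m(0, p(m(pair(pair(0, p(0)), p(0)), p(a), 0)), h(a))   [R7 at 1]
2. m(0, p(m(pair(pair(0, p(0)), p(0)), p(a), 0)), h(a))  →  m(0, p(0), h(a))   [R1 at 2.1]
3. m(0, p(0), h(a))  →  a   [R5 at ε]

Reduce t₂ = m(p(pair(0, 0)), 0, pair(0, m(m(0, a, a), 0, pair(k(a, 0), p(m(k(a, a), k(a, k(a, a)), 0)))))):
1. m(p(pair(0, 0)), 0, pair(0, m(m(0, a, a), 0, pair(k(a, 0), p(m(k(a, a), k(a, k(a, a)), 0))))))  →  m(m(0, a, a), 0, pair(k(a, 0), p(m(k(a, a), k(a, k(a, a)), 0))))   [R7 at ε]
2. m(m(0, a, a), 0, pair(k(a, 0), p(m(k(a, a), k(a, k(a, a)), 0))))  →  p(m(k(a, a), k(a, k(a, a)), 0))   [R7 at ε]
3. p(m(k(a, a), k(a, k(a, a)), 0))  →  p(m(a, k(a, k(a, a)), 0))   [R8 at 1.1]
4. p(m(a, k(a, k(a, a)), 0))  →  p(m(a, k(a, a), 0))   [R8 at 1.2]
5. p(m(a, k(a, a), 0))  →  p(m(a, a, 0))   [R8 at 1.2]
6. p(m(a, a, 0))  →  p(0)   [R2 at 1]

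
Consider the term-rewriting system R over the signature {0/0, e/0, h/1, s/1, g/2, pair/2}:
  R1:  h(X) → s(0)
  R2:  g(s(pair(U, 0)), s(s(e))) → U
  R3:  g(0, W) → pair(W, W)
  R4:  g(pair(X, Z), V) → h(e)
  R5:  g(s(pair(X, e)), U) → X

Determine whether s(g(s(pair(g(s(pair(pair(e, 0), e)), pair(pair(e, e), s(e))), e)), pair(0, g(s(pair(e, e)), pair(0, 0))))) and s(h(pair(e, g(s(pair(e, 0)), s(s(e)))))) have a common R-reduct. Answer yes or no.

Reduce t₁ = s(g(s(pair(g(s(pair(pair(e, 0), e)), pair(pair(e, e), s(e))), e)), pair(0, g(s(pair(e, e)), pair(0, 0))))):
1. s(g(s(pair(g(s(pair(pair(e, 0), e)), pair(pair(e, e), s(e))), e)), pair(0, g(s(pair(e, e)), pair(0, 0)))))  →  s(g(s(pair(pair(e, 0), e)), pair(pair(e, e), s(e))))   [R5 at 1]
2. s(g(s(pair(pair(e, 0), e)), pair(pair(e, e), s(e))))  →  s(pair(e, 0))   [R5 at 1]

Reduce t₂ = s(h(pair(e, g(s(pair(e, 0)), s(s(e)))))):
1. s(h(pair(e, g(s(pair(e, 0)), s(s(e))))))  →  s(s(0))   [R1 at 1]

no — NF(t₁) = s(pair(e, 0)), NF(t₂) = s(s(0))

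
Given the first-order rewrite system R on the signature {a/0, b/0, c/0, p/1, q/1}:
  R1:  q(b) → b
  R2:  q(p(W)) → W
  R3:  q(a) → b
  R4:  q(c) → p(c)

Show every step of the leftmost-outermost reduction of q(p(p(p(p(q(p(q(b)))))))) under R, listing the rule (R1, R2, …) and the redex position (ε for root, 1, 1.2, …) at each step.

p(p(p(b)))

1. q(p(p(p(p(q(p(q(b))))))))  →  p(p(p(q(p(q(b))))))   [R2 at ε]
2. p(p(p(q(p(q(b))))))  →  p(p(p(q(b))))   [R2 at 1.1.1]
3. p(p(p(q(b))))  →  p(p(p(b)))   [R1 at 1.1.1]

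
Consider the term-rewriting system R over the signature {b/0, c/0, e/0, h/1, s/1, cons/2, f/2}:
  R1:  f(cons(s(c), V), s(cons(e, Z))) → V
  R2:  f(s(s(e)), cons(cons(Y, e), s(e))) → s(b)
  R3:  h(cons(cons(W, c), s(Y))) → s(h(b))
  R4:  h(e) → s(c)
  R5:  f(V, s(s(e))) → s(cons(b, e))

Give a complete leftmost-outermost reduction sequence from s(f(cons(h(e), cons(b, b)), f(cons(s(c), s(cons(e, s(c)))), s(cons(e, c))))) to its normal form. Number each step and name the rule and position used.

s(cons(b, b))

1. s(f(cons(h(e), cons(b, b)), f(cons(s(c), s(cons(e, s(c)))), s(cons(e, c)))))  →  s(f(cons(s(c), cons(b, b)), f(cons(s(c), s(cons(e, s(c)))), s(cons(e, c)))))   [R4 at 1.1.1]
2. s(f(cons(s(c), cons(b, b)), f(cons(s(c), s(cons(e, s(c)))), s(cons(e, c)))))  →  s(f(cons(s(c), cons(b, b)), s(cons(e, s(c)))))   [R1 at 1.2]
3. s(f(cons(s(c), cons(b, b)), s(cons(e, s(c)))))  →  s(cons(b, b))   [R1 at 1]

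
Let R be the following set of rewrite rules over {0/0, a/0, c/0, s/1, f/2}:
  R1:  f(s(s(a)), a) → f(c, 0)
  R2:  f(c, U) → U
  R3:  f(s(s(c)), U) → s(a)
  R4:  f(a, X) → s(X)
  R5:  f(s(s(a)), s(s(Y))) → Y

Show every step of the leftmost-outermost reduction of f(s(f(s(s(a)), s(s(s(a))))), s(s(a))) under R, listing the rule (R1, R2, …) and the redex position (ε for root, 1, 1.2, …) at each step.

1. f(s(f(s(s(a)), s(s(s(a))))), s(s(a)))  →  f(s(s(a)), s(s(a)))   [R5 at 1.1]
2. f(s(s(a)), s(s(a)))  →  a   [R5 at ε]

a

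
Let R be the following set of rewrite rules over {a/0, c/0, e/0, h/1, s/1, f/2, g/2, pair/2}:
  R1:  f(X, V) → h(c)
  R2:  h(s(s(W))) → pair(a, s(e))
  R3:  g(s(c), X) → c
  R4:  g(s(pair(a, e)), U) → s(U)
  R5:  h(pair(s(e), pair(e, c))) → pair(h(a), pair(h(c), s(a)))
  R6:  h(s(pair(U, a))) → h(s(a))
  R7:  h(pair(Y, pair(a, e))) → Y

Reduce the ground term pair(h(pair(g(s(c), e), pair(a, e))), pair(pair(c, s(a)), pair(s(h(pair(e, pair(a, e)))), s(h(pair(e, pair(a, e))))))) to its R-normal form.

pair(c, pair(pair(c, s(a)), pair(s(e), s(e))))

1. pair(h(pair(g(s(c), e), pair(a, e))), pair(pair(c, s(a)), pair(s(h(pair(e, pair(a, e)))), s(h(pair(e, pair(a, e)))))))  →  pair(g(s(c), e), pair(pair(c, s(a)), pair(s(h(pair(e, pair(a, e)))), s(h(pair(e, pair(a, e)))))))   [R7 at 1]
2. pair(g(s(c), e), pair(pair(c, s(a)), pair(s(h(pair(e, pair(a, e)))), s(h(pair(e, pair(a, e)))))))  →  pair(c, pair(pair(c, s(a)), pair(s(h(pair(e, pair(a, e)))), s(h(pair(e, pair(a, e)))))))   [R3 at 1]
3. pair(c, pair(pair(c, s(a)), pair(s(h(pair(e, pair(a, e)))), s(h(pair(e, pair(a, e)))))))  →  pair(c, pair(pair(c, s(a)), pair(s(e), s(h(pair(e, pair(a, e)))))))   [R7 at 2.2.1.1]
4. pair(c, pair(pair(c, s(a)), pair(s(e), s(h(pair(e, pair(a, e)))))))  →  pair(c, pair(pair(c, s(a)), pair(s(e), s(e))))   [R7 at 2.2.2.1]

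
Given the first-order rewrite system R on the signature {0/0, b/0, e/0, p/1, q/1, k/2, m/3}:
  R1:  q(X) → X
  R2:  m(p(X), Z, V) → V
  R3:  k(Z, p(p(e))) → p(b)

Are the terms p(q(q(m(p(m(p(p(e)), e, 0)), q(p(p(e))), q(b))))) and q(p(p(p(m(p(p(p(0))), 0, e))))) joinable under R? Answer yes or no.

no — NF(t₁) = p(b), NF(t₂) = p(p(p(e)))

Reduce t₁ = p(q(q(m(p(m(p(p(e)), e, 0)), q(p(p(e))), q(b))))):
1. p(q(q(m(p(m(p(p(e)), e, 0)), q(p(p(e))), q(b)))))  →  p(q(m(p(m(p(p(e)), e, 0)), q(p(p(e))), q(b))))   [R1 at 1]
2. p(q(m(p(m(p(p(e)), e, 0)), q(p(p(e))), q(b))))  →  p(m(p(m(p(p(e)), e, 0)), q(p(p(e))), q(b)))   [R1 at 1]
3. p(m(p(m(p(p(e)), e, 0)), q(p(p(e))), q(b)))  →  p(q(b))   [R2 at 1]
4. p(q(b))  →  p(b)   [R1 at 1]

Reduce t₂ = q(p(p(p(m(p(p(p(0))), 0, e))))):
1. q(p(p(p(m(p(p(p(0))), 0, e)))))  →  p(p(p(m(p(p(p(0))), 0, e))))   [R1 at ε]
2. p(p(p(m(p(p(p(0))), 0, e))))  →  p(p(p(e)))   [R2 at 1.1.1]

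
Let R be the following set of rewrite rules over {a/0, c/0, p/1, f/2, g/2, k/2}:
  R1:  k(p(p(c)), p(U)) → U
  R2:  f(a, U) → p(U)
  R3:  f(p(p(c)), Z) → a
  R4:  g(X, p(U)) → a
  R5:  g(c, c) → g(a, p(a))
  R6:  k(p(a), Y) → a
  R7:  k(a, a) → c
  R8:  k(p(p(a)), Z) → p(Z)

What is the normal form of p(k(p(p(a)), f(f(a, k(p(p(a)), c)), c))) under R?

1. p(k(p(p(a)), f(f(a, k(p(p(a)), c)), c)))  →  p(p(f(f(a, k(p(p(a)), c)), c)))   [R8 at 1]
2. p(p(f(f(a, k(p(p(a)), c)), c)))  →  p(p(f(p(k(p(p(a)), c)), c)))   [R2 at 1.1.1]
3. p(p(f(p(k(p(p(a)), c)), c)))  →  p(p(f(p(p(c)), c)))   [R8 at 1.1.1.1]
4. p(p(f(p(p(c)), c)))  →  p(p(a))   [R3 at 1.1]

p(p(a))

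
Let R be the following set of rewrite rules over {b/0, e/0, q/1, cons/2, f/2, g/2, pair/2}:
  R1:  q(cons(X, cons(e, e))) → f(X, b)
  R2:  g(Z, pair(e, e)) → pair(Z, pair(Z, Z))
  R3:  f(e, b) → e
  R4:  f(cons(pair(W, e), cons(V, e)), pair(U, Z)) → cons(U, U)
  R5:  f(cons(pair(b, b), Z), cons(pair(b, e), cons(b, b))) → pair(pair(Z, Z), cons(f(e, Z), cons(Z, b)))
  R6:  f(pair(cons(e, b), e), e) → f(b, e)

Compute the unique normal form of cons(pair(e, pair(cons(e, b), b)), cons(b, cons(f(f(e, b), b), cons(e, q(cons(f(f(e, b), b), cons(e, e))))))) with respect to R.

1. cons(pair(e, pair(cons(e, b), b)), cons(b, cons(f(f(e, b), b), cons(e, q(cons(f(f(e, b), b), cons(e, e)))))))  →  cons(pair(e, pair(cons(e, b), b)), cons(b, cons(f(e, b), cons(e, q(cons(f(f(e, b), b), cons(e, e)))))))   [R3 at 2.2.1.1]
2. cons(pair(e, pair(cons(e, b), b)), cons(b, cons(f(e, b), cons(e, q(cons(f(f(e, b), b), cons(e, e)))))))  →  cons(pair(e, pair(cons(e, b), b)), cons(b, cons(e, cons(e, q(cons(f(f(e, b), b), cons(e, e)))))))   [R3 at 2.2.1]
3. cons(pair(e, pair(cons(e, b), b)), cons(b, cons(e, cons(e, q(cons(f(f(e, b), b), cons(e, e)))))))  →  cons(pair(e, pair(cons(e, b), b)), cons(b, cons(e, cons(e, f(f(f(e, b), b), b)))))   [R1 at 2.2.2.2]
4. cons(pair(e, pair(cons(e, b), b)), cons(b, cons(e, cons(e, f(f(f(e, b), b), b)))))  →  cons(pair(e, pair(cons(e, b), b)), cons(b, cons(e, cons(e, f(f(e, b), b)))))   [R3 at 2.2.2.2.1.1]
5. cons(pair(e, pair(cons(e, b), b)), cons(b, cons(e, cons(e, f(f(e, b), b)))))  →  cons(pair(e, pair(cons(e, b), b)), cons(b, cons(e, cons(e, f(e, b)))))   [R3 at 2.2.2.2.1]
6. cons(pair(e, pair(cons(e, b), b)), cons(b, cons(e, cons(e, f(e, b)))))  →  cons(pair(e, pair(cons(e, b), b)), cons(b, cons(e, cons(e, e))))   [R3 at 2.2.2.2]

cons(pair(e, pair(cons(e, b), b)), cons(b, cons(e, cons(e, e))))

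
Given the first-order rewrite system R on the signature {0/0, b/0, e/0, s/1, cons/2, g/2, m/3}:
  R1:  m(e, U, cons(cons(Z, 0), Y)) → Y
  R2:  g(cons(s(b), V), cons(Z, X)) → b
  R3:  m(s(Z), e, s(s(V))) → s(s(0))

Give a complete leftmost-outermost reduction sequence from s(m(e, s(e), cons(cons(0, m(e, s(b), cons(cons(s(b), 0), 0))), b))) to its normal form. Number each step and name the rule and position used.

s(b)

1. s(m(e, s(e), cons(cons(0, m(e, s(b), cons(cons(s(b), 0), 0))), b)))  →  s(m(e, s(e), cons(cons(0, 0), b)))   [R1 at 1.3.1.2]
2. s(m(e, s(e), cons(cons(0, 0), b)))  →  s(b)   [R1 at 1]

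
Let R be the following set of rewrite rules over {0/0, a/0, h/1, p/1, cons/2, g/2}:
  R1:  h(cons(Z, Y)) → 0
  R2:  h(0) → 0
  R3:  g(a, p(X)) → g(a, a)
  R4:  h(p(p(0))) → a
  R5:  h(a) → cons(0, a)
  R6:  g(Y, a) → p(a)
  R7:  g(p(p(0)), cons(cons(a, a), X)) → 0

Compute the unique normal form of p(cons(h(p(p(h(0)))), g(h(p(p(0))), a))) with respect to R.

p(cons(a, p(a)))

1. p(cons(h(p(p(h(0)))), g(h(p(p(0))), a)))  →  p(cons(h(p(p(0))), g(h(p(p(0))), a)))   [R2 at 1.1.1.1.1]
2. p(cons(h(p(p(0))), g(h(p(p(0))), a)))  →  p(cons(a, g(h(p(p(0))), a)))   [R4 at 1.1]
3. p(cons(a, g(h(p(p(0))), a)))  →  p(cons(a, p(a)))   [R6 at 1.2]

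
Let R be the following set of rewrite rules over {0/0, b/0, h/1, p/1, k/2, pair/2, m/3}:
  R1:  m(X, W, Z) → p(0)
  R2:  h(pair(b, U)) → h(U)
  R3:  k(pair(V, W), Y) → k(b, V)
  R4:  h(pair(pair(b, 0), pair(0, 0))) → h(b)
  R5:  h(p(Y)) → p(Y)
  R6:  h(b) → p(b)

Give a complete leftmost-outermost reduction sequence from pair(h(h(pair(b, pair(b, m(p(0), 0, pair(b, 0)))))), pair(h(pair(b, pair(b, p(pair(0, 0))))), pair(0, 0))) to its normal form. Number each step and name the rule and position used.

pair(p(0), pair(p(pair(0, 0)), pair(0, 0)))

1. pair(h(h(pair(b, pair(b, m(p(0), 0, pair(b, 0)))))), pair(h(pair(b, pair(b, p(pair(0, 0))))), pair(0, 0)))  →  pair(h(h(pair(b, m(p(0), 0, pair(b, 0))))), pair(h(pair(b, pair(b, p(pair(0, 0))))), pair(0, 0)))   [R2 at 1.1]
2. pair(h(h(pair(b, m(p(0), 0, pair(b, 0))))), pair(h(pair(b, pair(b, p(pair(0, 0))))), pair(0, 0)))  →  pair(h(h(m(p(0), 0, pair(b, 0)))), pair(h(pair(b, pair(b, p(pair(0, 0))))), pair(0, 0)))   [R2 at 1.1]
3. pair(h(h(m(p(0), 0, pair(b, 0)))), pair(h(pair(b, pair(b, p(pair(0, 0))))), pair(0, 0)))  →  pair(h(h(p(0))), pair(h(pair(b, pair(b, p(pair(0, 0))))), pair(0, 0)))   [R1 at 1.1.1]
4. pair(h(h(p(0))), pair(h(pair(b, pair(b, p(pair(0, 0))))), pair(0, 0)))  →  pair(h(p(0)), pair(h(pair(b, pair(b, p(pair(0, 0))))), pair(0, 0)))   [R5 at 1.1]
5. pair(h(p(0)), pair(h(pair(b, pair(b, p(pair(0, 0))))), pair(0, 0)))  →  pair(p(0), pair(h(pair(b, pair(b, p(pair(0, 0))))), pair(0, 0)))   [R5 at 1]
6. pair(p(0), pair(h(pair(b, pair(b, p(pair(0, 0))))), pair(0, 0)))  →  pair(p(0), pair(h(pair(b, p(pair(0, 0)))), pair(0, 0)))   [R2 at 2.1]
7. pair(p(0), pair(h(pair(b, p(pair(0, 0)))), pair(0, 0)))  →  pair(p(0), pair(h(p(pair(0, 0))), pair(0, 0)))   [R2 at 2.1]
8. pair(p(0), pair(h(p(pair(0, 0))), pair(0, 0)))  →  pair(p(0), pair(p(pair(0, 0)), pair(0, 0)))   [R5 at 2.1]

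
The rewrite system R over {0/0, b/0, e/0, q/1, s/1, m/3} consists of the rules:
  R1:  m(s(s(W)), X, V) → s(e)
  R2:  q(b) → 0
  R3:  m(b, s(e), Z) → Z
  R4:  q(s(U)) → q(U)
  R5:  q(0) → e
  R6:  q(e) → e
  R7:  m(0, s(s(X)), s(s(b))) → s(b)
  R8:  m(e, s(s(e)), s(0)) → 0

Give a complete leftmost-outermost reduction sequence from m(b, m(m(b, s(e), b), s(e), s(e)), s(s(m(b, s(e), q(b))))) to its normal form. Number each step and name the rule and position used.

s(s(0))

1. m(b, m(m(b, s(e), b), s(e), s(e)), s(s(m(b, s(e), q(b)))))  →  m(b, m(b, s(e), s(e)), s(s(m(b, s(e), q(b)))))   [R3 at 2.1]
2. m(b, m(b, s(e), s(e)), s(s(m(b, s(e), q(b)))))  →  m(b, s(e), s(s(m(b, s(e), q(b)))))   [R3 at 2]
3. m(b, s(e), s(s(m(b, s(e), q(b)))))  →  s(s(m(b, s(e), q(b))))   [R3 at ε]
4. s(s(m(b, s(e), q(b))))  →  s(s(q(b)))   [R3 at 1.1]
5. s(s(q(b)))  →  s(s(0))   [R2 at 1.1]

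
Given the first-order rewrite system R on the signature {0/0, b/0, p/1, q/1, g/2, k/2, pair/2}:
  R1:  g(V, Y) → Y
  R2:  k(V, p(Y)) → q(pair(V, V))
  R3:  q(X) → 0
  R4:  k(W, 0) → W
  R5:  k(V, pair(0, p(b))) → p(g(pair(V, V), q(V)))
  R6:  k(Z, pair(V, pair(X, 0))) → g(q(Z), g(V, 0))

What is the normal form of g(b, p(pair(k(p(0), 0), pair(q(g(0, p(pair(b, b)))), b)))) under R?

p(pair(p(0), pair(0, b)))

1. g(b, p(pair(k(p(0), 0), pair(q(g(0, p(pair(b, b)))), b))))  →  p(pair(k(p(0), 0), pair(q(g(0, p(pair(b, b)))), b)))   [R1 at ε]
2. p(pair(k(p(0), 0), pair(q(g(0, p(pair(b, b)))), b)))  →  p(pair(p(0), pair(q(g(0, p(pair(b, b)))), b)))   [R4 at 1.1]
3. p(pair(p(0), pair(q(g(0, p(pair(b, b)))), b)))  →  p(pair(p(0), pair(0, b)))   [R3 at 1.2.1]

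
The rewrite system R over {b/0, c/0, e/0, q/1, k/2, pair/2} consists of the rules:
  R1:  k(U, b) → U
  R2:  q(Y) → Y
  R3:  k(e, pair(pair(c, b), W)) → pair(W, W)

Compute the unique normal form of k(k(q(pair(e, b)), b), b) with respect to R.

1. k(k(q(pair(e, b)), b), b)  →  k(q(pair(e, b)), b)   [R1 at ε]
2. k(q(pair(e, b)), b)  →  q(pair(e, b))   [R1 at ε]
3. q(pair(e, b))  →  pair(e, b)   [R2 at ε]

pair(e, b)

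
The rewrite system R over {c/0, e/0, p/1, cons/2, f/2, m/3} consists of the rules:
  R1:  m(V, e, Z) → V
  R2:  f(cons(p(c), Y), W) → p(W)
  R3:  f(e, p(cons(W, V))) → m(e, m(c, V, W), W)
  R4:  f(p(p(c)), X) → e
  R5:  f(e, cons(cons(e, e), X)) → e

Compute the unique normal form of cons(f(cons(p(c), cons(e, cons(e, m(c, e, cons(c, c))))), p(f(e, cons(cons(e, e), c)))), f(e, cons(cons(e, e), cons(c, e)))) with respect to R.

1. cons(f(cons(p(c), cons(e, cons(e, m(c, e, cons(c, c))))), p(f(e, cons(cons(e, e), c)))), f(e, cons(cons(e, e), cons(c, e))))  →  cons(p(p(f(e, cons(cons(e, e), c)))), f(e, cons(cons(e, e), cons(c, e))))   [R2 at 1]
2. cons(p(p(f(e, cons(cons(e, e), c)))), f(e, cons(cons(e, e), cons(c, e))))  →  cons(p(p(e)), f(e, cons(cons(e, e), cons(c, e))))   [R5 at 1.1.1]
3. cons(p(p(e)), f(e, cons(cons(e, e), cons(c, e))))  →  cons(p(p(e)), e)   [R5 at 2]

cons(p(p(e)), e)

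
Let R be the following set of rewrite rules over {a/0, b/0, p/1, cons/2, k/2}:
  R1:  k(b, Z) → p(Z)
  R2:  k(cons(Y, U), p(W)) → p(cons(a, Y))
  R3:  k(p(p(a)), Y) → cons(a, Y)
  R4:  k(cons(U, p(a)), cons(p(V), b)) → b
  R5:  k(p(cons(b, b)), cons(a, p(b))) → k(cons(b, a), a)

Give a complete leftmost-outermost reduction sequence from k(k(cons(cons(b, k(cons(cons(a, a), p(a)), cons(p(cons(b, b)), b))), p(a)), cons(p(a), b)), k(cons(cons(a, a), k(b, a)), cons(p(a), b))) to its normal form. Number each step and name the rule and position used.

p(b)

1. k(k(cons(cons(b, k(cons(cons(a, a), p(a)), cons(p(cons(b, b)), b))), p(a)), cons(p(a), b)), k(cons(cons(a, a), k(b, a)), cons(p(a), b)))  →  k(b, k(cons(cons(a, a), k(b, a)), cons(p(a), b)))   [R4 at 1]
2. k(b, k(cons(cons(a, a), k(b, a)), cons(p(a), b)))  →  p(k(cons(cons(a, a), k(b, a)), cons(p(a), b)))   [R1 at ε]
3. p(k(cons(cons(a, a), k(b, a)), cons(p(a), b)))  →  p(k(cons(cons(a, a), p(a)), cons(p(a), b)))   [R1 at 1.1.2]
4. p(k(cons(cons(a, a), p(a)), cons(p(a), b)))  →  p(b)   [R4 at 1]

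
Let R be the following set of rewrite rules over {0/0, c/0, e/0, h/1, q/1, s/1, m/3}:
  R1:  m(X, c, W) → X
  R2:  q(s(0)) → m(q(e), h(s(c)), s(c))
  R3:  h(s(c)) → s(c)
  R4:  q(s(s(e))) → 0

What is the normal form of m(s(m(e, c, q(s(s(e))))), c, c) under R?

s(e)

1. m(s(m(e, c, q(s(s(e))))), c, c)  →  s(m(e, c, q(s(s(e)))))   [R1 at ε]
2. s(m(e, c, q(s(s(e)))))  →  s(e)   [R1 at 1]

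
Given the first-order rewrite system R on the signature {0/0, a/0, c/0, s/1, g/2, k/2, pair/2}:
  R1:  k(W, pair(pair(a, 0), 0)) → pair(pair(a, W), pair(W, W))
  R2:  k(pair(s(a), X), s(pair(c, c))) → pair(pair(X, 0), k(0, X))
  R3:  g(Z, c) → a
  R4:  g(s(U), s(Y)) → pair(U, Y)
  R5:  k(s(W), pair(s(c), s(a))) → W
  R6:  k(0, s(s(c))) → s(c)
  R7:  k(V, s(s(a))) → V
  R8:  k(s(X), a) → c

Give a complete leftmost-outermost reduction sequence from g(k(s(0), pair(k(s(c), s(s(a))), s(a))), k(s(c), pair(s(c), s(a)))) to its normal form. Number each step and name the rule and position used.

1. g(k(s(0), pair(k(s(c), s(s(a))), s(a))), k(s(c), pair(s(c), s(a))))  →  g(k(s(0), pair(s(c), s(a))), k(s(c), pair(s(c), s(a))))   [R7 at 1.2.1]
2. g(k(s(0), pair(s(c), s(a))), k(s(c), pair(s(c), s(a))))  →  g(0, k(s(c), pair(s(c), s(a))))   [R5 at 1]
3. g(0, k(s(c), pair(s(c), s(a))))  →  g(0, c)   [R5 at 2]
4. g(0, c)  →  a   [R3 at ε]

a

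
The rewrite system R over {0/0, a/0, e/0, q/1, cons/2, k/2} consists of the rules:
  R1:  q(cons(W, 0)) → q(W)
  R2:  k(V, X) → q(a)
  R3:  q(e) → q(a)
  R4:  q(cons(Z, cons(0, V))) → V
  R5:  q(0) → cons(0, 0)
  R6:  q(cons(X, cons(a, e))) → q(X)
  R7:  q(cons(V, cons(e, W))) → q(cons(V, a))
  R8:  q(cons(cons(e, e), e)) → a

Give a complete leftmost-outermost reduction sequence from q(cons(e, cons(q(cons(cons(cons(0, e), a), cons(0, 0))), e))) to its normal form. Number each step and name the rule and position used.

1. q(cons(e, cons(q(cons(cons(cons(0, e), a), cons(0, 0))), e)))  →  q(cons(e, cons(0, e)))   [R4 at 1.2.1]
2. q(cons(e, cons(0, e)))  →  e   [R4 at ε]

e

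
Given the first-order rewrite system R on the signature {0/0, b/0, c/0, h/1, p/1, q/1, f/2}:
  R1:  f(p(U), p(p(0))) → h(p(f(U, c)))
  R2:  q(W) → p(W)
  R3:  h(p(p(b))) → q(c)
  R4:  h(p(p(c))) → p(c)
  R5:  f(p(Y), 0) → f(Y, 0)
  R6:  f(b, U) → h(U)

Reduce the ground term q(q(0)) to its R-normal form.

1. q(q(0))  →  p(q(0))   [R2 at ε]
2. p(q(0))  →  p(p(0))   [R2 at 1]

p(p(0))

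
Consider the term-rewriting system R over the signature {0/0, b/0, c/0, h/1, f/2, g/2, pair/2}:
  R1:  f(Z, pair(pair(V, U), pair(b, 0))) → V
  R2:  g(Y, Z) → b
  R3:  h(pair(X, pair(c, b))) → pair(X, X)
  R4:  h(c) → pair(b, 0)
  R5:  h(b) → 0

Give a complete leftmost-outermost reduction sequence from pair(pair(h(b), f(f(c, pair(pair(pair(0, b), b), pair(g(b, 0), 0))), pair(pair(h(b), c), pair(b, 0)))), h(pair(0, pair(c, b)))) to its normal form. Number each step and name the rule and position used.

pair(pair(0, 0), pair(0, 0))

1. pair(pair(h(b), f(f(c, pair(pair(pair(0, b), b), pair(g(b, 0), 0))), pair(pair(h(b), c), pair(b, 0)))), h(pair(0, pair(c, b))))  →  pair(pair(0, f(f(c, pair(pair(pair(0, b), b), pair(g(b, 0), 0))), pair(pair(h(b), c), pair(b, 0)))), h(pair(0, pair(c, b))))   [R5 at 1.1]
2. pair(pair(0, f(f(c, pair(pair(pair(0, b), b), pair(g(b, 0), 0))), pair(pair(h(b), c), pair(b, 0)))), h(pair(0, pair(c, b))))  →  pair(pair(0, h(b)), h(pair(0, pair(c, b))))   [R1 at 1.2]
3. pair(pair(0, h(b)), h(pair(0, pair(c, b))))  →  pair(pair(0, 0), h(pair(0, pair(c, b))))   [R5 at 1.2]
4. pair(pair(0, 0), h(pair(0, pair(c, b))))  →  pair(pair(0, 0), pair(0, 0))   [R3 at 2]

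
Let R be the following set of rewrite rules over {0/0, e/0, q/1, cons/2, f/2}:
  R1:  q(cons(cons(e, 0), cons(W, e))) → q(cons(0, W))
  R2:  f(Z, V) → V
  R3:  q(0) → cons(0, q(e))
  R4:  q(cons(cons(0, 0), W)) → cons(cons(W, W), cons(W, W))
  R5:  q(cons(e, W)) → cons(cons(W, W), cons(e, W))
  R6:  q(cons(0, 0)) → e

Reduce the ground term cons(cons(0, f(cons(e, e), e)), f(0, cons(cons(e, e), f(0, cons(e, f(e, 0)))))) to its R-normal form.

cons(cons(0, e), cons(cons(e, e), cons(e, 0)))

1. cons(cons(0, f(cons(e, e), e)), f(0, cons(cons(e, e), f(0, cons(e, f(e, 0))))))  →  cons(cons(0, e), f(0, cons(cons(e, e), f(0, cons(e, f(e, 0))))))   [R2 at 1.2]
2. cons(cons(0, e), f(0, cons(cons(e, e), f(0, cons(e, f(e, 0))))))  →  cons(cons(0, e), cons(cons(e, e), f(0, cons(e, f(e, 0)))))   [R2 at 2]
3. cons(cons(0, e), cons(cons(e, e), f(0, cons(e, f(e, 0)))))  →  cons(cons(0, e), cons(cons(e, e), cons(e, f(e, 0))))   [R2 at 2.2]
4. cons(cons(0, e), cons(cons(e, e), cons(e, f(e, 0))))  →  cons(cons(0, e), cons(cons(e, e), cons(e, 0)))   [R2 at 2.2.2]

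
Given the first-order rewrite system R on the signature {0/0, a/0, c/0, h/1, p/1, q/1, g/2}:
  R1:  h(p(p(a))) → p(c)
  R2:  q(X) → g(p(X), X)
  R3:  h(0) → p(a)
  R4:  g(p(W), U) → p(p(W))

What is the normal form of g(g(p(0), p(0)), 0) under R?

p(p(p(0)))

1. g(g(p(0), p(0)), 0)  →  g(p(p(0)), 0)   [R4 at 1]
2. g(p(p(0)), 0)  →  p(p(p(0)))   [R4 at ε]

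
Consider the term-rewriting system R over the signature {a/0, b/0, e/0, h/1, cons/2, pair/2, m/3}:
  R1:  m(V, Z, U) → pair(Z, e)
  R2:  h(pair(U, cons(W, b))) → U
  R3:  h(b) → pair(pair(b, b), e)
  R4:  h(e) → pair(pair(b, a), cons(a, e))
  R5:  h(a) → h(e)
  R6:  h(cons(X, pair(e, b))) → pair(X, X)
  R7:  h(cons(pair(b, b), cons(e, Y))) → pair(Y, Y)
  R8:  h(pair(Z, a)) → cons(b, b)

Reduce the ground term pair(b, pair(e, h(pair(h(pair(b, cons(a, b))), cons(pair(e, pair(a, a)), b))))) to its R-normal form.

pair(b, pair(e, b))

1. pair(b, pair(e, h(pair(h(pair(b, cons(a, b))), cons(pair(e, pair(a, a)), b)))))  →  pair(b, pair(e, h(pair(b, cons(a, b)))))   [R2 at 2.2]
2. pair(b, pair(e, h(pair(b, cons(a, b)))))  →  pair(b, pair(e, b))   [R2 at 2.2]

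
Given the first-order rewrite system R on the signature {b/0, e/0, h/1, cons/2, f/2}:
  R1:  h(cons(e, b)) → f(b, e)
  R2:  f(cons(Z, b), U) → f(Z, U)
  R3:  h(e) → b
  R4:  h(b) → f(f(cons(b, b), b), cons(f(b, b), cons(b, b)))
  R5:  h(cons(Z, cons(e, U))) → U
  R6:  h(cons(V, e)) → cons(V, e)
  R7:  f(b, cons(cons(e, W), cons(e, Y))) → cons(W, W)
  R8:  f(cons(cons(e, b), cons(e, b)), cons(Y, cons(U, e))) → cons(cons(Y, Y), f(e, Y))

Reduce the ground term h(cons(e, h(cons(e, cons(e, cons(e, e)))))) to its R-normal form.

1. h(cons(e, h(cons(e, cons(e, cons(e, e))))))  →  h(cons(e, cons(e, e)))   [R5 at 1.2]
2. h(cons(e, cons(e, e)))  →  e   [R5 at ε]

e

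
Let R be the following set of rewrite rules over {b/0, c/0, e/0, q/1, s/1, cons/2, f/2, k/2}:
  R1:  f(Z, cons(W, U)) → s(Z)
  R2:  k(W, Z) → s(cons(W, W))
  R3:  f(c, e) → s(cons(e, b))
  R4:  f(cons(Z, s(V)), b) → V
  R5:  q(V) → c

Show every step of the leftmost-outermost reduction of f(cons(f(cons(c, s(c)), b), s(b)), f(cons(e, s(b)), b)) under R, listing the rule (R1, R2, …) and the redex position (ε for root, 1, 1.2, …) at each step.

1. f(cons(f(cons(c, s(c)), b), s(b)), f(cons(e, s(b)), b))  →  f(cons(c, s(b)), f(cons(e, s(b)), b))   [R4 at 1.1]
2. f(cons(c, s(b)), f(cons(e, s(b)), b))  →  f(cons(c, s(b)), b)   [R4 at 2]
3. f(cons(c, s(b)), b)  →  b   [R4 at ε]

b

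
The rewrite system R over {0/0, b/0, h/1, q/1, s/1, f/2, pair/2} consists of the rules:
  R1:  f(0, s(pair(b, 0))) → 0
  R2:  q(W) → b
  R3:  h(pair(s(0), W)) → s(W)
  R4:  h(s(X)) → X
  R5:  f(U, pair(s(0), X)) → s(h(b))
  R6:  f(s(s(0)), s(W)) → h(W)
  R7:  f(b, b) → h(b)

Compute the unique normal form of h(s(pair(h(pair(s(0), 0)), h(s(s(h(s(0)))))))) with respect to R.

pair(s(0), s(0))

1. h(s(pair(h(pair(s(0), 0)), h(s(s(h(s(0))))))))  →  pair(h(pair(s(0), 0)), h(s(s(h(s(0))))))   [R4 at ε]
2. pair(h(pair(s(0), 0)), h(s(s(h(s(0))))))  →  pair(s(0), h(s(s(h(s(0))))))   [R3 at 1]
3. pair(s(0), h(s(s(h(s(0))))))  →  pair(s(0), s(h(s(0))))   [R4 at 2]
4. pair(s(0), s(h(s(0))))  →  pair(s(0), s(0))   [R4 at 2.1]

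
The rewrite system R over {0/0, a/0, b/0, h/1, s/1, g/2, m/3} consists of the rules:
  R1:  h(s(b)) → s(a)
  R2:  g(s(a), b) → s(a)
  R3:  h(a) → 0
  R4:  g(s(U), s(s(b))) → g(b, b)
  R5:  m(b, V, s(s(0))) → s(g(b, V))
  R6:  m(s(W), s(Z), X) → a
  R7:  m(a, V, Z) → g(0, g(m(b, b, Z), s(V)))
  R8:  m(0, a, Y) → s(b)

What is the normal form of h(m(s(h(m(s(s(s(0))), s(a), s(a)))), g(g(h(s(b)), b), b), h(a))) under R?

0

1. h(m(s(h(m(s(s(s(0))), s(a), s(a)))), g(g(h(s(b)), b), b), h(a)))  →  h(m(s(h(a)), g(g(h(s(b)), b), b), h(a)))   [R6 at 1.1.1.1]
2. h(m(s(h(a)), g(g(h(s(b)), b), b), h(a)))  →  h(m(s(0), g(g(h(s(b)), b), b), h(a)))   [R3 at 1.1.1]
3. h(m(s(0), g(g(h(s(b)), b), b), h(a)))  →  h(m(s(0), g(g(s(a), b), b), h(a)))   [R1 at 1.2.1.1]
4. h(m(s(0), g(g(s(a), b), b), h(a)))  →  h(m(s(0), g(s(a), b), h(a)))   [R2 at 1.2.1]
5. h(m(s(0), g(s(a), b), h(a)))  →  h(m(s(0), s(a), h(a)))   [R2 at 1.2]
6. h(m(s(0), s(a), h(a)))  →  h(a)   [R6 at 1]
7. h(a)  →  0   [R3 at ε]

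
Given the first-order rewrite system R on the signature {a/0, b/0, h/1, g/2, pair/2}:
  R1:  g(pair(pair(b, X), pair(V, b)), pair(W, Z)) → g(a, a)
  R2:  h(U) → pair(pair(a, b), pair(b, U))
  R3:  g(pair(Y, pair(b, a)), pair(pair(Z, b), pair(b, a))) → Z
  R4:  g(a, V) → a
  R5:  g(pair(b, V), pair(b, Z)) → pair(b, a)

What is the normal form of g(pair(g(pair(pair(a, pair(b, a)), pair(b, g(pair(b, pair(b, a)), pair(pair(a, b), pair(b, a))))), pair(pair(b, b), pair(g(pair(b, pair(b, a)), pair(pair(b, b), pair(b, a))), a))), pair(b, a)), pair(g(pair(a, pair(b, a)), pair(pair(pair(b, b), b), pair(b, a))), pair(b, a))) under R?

b

1. g(pair(g(pair(pair(a, pair(b, a)), pair(b, g(pair(b, pair(b, a)), pair(pair(a, b), pair(b, a))))), pair(pair(b, b), pair(g(pair(b, pair(b, a)), pair(pair(b, b), pair(b, a))), a))), pair(b, a)), pair(g(pair(a, pair(b, a)), pair(pair(pair(b, b), b), pair(b, a))), pair(b, a)))  →  g(pair(g(pair(pair(a, pair(b, a)), pair(b, a)), pair(pair(b, b), pair(g(pair(b, pair(b, a)), pair(pair(b, b), pair(b, a))), a))), pair(b, a)), pair(g(pair(a, pair(b, a)), pair(pair(pair(b, b), b), pair(b, a))), pair(b, a)))   [R3 at 1.1.1.2.2]
2. g(pair(g(pair(pair(a, pair(b, a)), pair(b, a)), pair(pair(b, b), pair(g(pair(b, pair(b, a)), pair(pair(b, b), pair(b, a))), a))), pair(b, a)), pair(g(pair(a, pair(b, a)), pair(pair(pair(b, b), b), pair(b, a))), pair(b, a)))  →  g(pair(g(pair(pair(a, pair(b, a)), pair(b, a)), pair(pair(b, b), pair(b, a))), pair(b, a)), pair(g(pair(a, pair(b, a)), pair(pair(pair(b, b), b), pair(b, a))), pair(b, a)))   [R3 at 1.1.2.2.1]
3. g(pair(g(pair(pair(a, pair(b, a)), pair(b, a)), pair(pair(b, b), pair(b, a))), pair(b, a)), pair(g(pair(a, pair(b, a)), pair(pair(pair(b, b), b), pair(b, a))), pair(b, a)))  →  g(pair(b, pair(b, a)), pair(g(pair(a, pair(b, a)), pair(pair(pair(b, b), b), pair(b, a))), pair(b, a)))   [R3 at 1.1]
4. g(pair(b, pair(b, a)), pair(g(pair(a, pair(b, a)), pair(pair(pair(b, b), b), pair(b, a))), pair(b, a)))  →  g(pair(b, pair(b, a)), pair(pair(b, b), pair(b, a)))   [R3 at 2.1]
5. g(pair(b, pair(b, a)), pair(pair(b, b), pair(b, a)))  →  b   [R3 at ε]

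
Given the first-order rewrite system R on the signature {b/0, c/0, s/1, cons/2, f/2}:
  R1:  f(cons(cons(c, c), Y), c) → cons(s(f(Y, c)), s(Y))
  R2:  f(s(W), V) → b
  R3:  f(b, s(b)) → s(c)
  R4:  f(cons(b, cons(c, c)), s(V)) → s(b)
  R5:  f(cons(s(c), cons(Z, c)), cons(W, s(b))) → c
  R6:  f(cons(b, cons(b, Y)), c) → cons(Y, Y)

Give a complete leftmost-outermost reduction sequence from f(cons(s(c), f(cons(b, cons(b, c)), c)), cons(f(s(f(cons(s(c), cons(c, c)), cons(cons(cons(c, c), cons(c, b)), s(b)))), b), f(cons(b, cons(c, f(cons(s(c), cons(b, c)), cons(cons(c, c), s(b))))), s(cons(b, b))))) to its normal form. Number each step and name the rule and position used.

1. f(cons(s(c), f(cons(b, cons(b, c)), c)), cons(f(s(f(cons(s(c), cons(c, c)), cons(cons(cons(c, c), cons(c, b)), s(b)))), b), f(cons(b, cons(c, f(cons(s(c), cons(b, c)), cons(cons(c, c), s(b))))), s(cons(b, b)))))  →  f(cons(s(c), cons(c, c)), cons(f(s(f(cons(s(c), cons(c, c)), cons(cons(cons(c, c), cons(c, b)), s(b)))), b), f(cons(b, cons(c, f(cons(s(c), cons(b, c)), cons(cons(c, c), s(b))))), s(cons(b, b)))))   [R6 at 1.2]
2. f(cons(s(c), cons(c, c)), cons(f(s(f(cons(s(c), cons(c, c)), cons(cons(cons(c, c), cons(c, b)), s(b)))), b), f(cons(b, cons(c, f(cons(s(c), cons(b, c)), cons(cons(c, c), s(b))))), s(cons(b, b)))))  →  f(cons(s(c), cons(c, c)), cons(b, f(cons(b, cons(c, f(cons(s(c), cons(b, c)), cons(cons(c, c), s(b))))), s(cons(b, b)))))   [R2 at 2.1]
3. f(cons(s(c), cons(c, c)), cons(b, f(cons(b, cons(c, f(cons(s(c), cons(b, c)), cons(cons(c, c), s(b))))), s(cons(b, b)))))  →  f(cons(s(c), cons(c, c)), cons(b, f(cons(b, cons(c, c)), s(cons(b, b)))))   [R5 at 2.2.1.2.2]
4. f(cons(s(c), cons(c, c)), cons(b, f(cons(b, cons(c, c)), s(cons(b, b)))))  →  f(cons(s(c), cons(c, c)), cons(b, s(b)))   [R4 at 2.2]
5. f(cons(s(c), cons(c, c)), cons(b, s(b)))  →  c   [R5 at ε]

c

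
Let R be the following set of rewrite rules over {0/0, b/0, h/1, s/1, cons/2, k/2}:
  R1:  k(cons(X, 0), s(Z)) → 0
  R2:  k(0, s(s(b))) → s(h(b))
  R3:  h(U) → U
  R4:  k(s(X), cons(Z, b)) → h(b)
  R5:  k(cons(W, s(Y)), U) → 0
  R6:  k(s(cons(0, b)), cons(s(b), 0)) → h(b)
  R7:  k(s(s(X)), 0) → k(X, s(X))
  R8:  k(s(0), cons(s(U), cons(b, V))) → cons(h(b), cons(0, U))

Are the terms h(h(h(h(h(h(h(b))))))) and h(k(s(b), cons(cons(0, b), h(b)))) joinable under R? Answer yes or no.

Reduce t₁ = h(h(h(h(h(h(h(b))))))):
1. h(h(h(h(h(h(h(b)))))))  →  h(h(h(h(h(h(b))))))   [R3 at ε]
2. h(h(h(h(h(h(b))))))  →  h(h(h(h(h(b)))))   [R3 at ε]
3. h(h(h(h(h(b)))))  →  h(h(h(h(b))))   [R3 at ε]
4. h(h(h(h(b))))  →  h(h(h(b)))   [R3 at ε]
5. h(h(h(b)))  →  h(h(b))   [R3 at ε]
6. h(h(b))  →  h(b)   [R3 at ε]
7. h(b)  →  b   [R3 at ε]

Reduce t₂ = h(k(s(b), cons(cons(0, b), h(b)))):
1. h(k(s(b), cons(cons(0, b), h(b))))  →  k(s(b), cons(cons(0, b), h(b)))   [R3 at ε]
2. k(s(b), cons(cons(0, b), h(b)))  →  k(s(b), cons(cons(0, b), b))   [R3 at 2.2]
3. k(s(b), cons(cons(0, b), b))  →  h(b)   [R4 at ε]
4. h(b)  →  b   [R3 at ε]

yes — NF(t₁) = b, NF(t₂) = b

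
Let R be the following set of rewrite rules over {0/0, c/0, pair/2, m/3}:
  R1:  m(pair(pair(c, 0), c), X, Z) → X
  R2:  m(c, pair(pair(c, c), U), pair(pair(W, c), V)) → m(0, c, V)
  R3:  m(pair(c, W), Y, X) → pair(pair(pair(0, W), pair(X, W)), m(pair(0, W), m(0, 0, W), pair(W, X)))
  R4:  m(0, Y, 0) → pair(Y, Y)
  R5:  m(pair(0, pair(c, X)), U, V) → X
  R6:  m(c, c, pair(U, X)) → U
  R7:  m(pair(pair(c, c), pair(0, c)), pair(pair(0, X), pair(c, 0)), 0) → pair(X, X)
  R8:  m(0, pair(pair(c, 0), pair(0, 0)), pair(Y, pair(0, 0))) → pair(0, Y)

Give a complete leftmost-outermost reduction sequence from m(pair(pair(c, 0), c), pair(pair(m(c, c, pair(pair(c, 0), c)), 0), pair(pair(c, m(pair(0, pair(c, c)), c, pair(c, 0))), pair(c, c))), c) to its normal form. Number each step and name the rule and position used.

pair(pair(pair(c, 0), 0), pair(pair(c, c), pair(c, c)))

1. m(pair(pair(c, 0), c), pair(pair(m(c, c, pair(pair(c, 0), c)), 0), pair(pair(c, m(pair(0, pair(c, c)), c, pair(c, 0))), pair(c, c))), c)  →  pair(pair(m(c, c, pair(pair(c, 0), c)), 0), pair(pair(c, m(pair(0, pair(c, c)), c, pair(c, 0))), pair(c, c)))   [R1 at ε]
2. pair(pair(m(c, c, pair(pair(c, 0), c)), 0), pair(pair(c, m(pair(0, pair(c, c)), c, pair(c, 0))), pair(c, c)))  →  pair(pair(pair(c, 0), 0), pair(pair(c, m(pair(0, pair(c, c)), c, pair(c, 0))), pair(c, c)))   [R6 at 1.1]
3. pair(pair(pair(c, 0), 0), pair(pair(c, m(pair(0, pair(c, c)), c, pair(c, 0))), pair(c, c)))  →  pair(pair(pair(c, 0), 0), pair(pair(c, c), pair(c, c)))   [R5 at 2.1.2]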